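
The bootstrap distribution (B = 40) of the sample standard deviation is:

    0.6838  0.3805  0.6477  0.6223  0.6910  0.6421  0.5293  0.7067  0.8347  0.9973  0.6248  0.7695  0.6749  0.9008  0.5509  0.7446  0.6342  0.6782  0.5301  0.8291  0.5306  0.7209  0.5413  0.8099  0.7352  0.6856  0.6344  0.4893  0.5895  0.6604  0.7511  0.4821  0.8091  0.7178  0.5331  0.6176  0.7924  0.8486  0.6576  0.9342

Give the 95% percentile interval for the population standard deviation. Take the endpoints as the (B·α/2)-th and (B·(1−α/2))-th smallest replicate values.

(0.3805, 0.9342)

Sorted replicates: 0.3805, 0.4821, 0.4893, 0.5293, 0.5301, 0.5306, 0.5331, 0.5413, 0.5509, 0.5895, 0.6176, 0.6223, 0.6248, 0.6342, 0.6344, 0.6421, 0.6477, 0.6576, 0.6604, 0.6749, 0.6782, 0.6838, 0.6856, 0.6910, 0.7067, 0.7178, 0.7209, 0.7352, 0.7446, 0.7511, 0.7695, 0.7924, 0.8091, 0.8099, 0.8291, 0.8347, 0.8486, 0.9008, 0.9342, 0.9973
α = 0.05; lower rank = 40 × 0.025 = 1; upper rank = 40 × 0.975 = 39.
The 1st smallest replicate is 0.3805; the 39th is 0.9342.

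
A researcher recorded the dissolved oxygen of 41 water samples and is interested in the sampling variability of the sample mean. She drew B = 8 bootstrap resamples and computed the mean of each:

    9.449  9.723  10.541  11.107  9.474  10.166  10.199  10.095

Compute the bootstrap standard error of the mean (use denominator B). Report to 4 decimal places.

SE* = 0.5220

Bootstrap SE is the standard deviation of the 8 replicate means.
Mean of replicates: (9.449 + 9.723 + 10.541 + 11.107 + 9.474 + 10.166 + 10.199 + 10.095) / 8 = 80.75400 / 8 = 10.09425
Sum of squared deviations: (−0.64525)² + (−0.37125)² + (+0.44675)² + (+1.01275)² + (−0.62025)² + (+0.07175)² + (+0.10475)² + (+0.00075)² = 2.18025
Variance = 2.18025 / 8 = 0.27253
SE* = √0.27253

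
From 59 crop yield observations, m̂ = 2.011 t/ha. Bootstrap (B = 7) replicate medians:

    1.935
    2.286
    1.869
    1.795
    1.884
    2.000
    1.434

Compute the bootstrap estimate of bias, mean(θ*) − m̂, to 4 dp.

mean(θ*) = (1.935 + 2.286 + 1.869 + 1.795 + 1.884 + 2.000 + 1.434) / 7 = 1.88614
bias = 1.88614 − 2.011

bias = −0.1249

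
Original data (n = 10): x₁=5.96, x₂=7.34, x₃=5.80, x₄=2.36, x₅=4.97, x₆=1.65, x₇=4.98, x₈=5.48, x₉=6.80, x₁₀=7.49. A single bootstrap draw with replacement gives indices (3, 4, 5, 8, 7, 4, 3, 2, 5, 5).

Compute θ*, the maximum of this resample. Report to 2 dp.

Resample values: 5.80, 2.36, 4.97, 5.48, 4.98, 2.36, 5.80, 7.34, 4.97, 4.97.
Maximum = 7.34

θ* = 7.34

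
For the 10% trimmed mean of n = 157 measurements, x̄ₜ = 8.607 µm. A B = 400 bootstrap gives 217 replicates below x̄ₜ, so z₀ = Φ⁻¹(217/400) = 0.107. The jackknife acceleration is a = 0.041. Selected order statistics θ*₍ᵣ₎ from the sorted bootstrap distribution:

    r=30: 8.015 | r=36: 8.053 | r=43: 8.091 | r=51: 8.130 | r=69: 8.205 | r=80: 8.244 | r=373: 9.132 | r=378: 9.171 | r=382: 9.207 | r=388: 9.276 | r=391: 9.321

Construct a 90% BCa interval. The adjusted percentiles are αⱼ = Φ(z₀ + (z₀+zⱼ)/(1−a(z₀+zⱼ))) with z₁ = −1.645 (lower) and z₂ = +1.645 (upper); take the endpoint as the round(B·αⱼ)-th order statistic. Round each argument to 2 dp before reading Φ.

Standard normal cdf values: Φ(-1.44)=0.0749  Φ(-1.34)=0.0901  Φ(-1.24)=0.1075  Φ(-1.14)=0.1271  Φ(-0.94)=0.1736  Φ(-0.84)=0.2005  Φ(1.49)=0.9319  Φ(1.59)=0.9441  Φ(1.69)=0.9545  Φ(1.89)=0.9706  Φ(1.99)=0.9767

Lower: z₀ + z₁ = 0.107 + (-1.645) = -1.538; 1 − a(z₀+z₁) = 1 − (0.041)(-1.538) = 1.0631; argument = 0.107 + (-1.538)/1.0631 = -1.3398 → -1.34.
α₁ = Φ(-1.34) = 0.0901; rank = round(400 × 0.0901) = 36; θ*₍36₎ = 8.053.
Upper: z₀ + z₂ = 1.752; 1 − a(z₀+z₂) = 0.9282; argument = 1.9946 → 1.99; α₂ = 0.9767; rank = 391; θ*₍391₎ = 9.321.

(8.053, 9.321)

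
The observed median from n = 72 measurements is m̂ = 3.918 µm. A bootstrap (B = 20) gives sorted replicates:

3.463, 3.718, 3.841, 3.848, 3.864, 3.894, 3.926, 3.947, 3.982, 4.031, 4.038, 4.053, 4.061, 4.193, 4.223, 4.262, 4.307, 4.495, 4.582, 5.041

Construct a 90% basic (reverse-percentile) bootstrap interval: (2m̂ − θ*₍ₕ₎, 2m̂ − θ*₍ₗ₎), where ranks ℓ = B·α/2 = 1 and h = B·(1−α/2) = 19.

Percentile endpoints at ranks 1 and 19: θ*₍1₎ = 3.463, θ*₍19₎ = 4.582.
Basic interval reflects these around m̂:
  lower = 2 × 3.918 − 4.582 = 3.254
  upper = 2 × 3.918 − 3.463 = 4.373

(3.254, 4.373)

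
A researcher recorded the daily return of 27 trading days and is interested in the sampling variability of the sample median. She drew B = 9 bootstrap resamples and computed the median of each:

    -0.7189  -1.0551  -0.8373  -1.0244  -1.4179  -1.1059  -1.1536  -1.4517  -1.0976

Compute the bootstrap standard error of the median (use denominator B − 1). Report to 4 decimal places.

Bootstrap SE is the standard deviation of the 9 replicate medians.
Mean of replicates: ((-0.7189) + (-1.0551) + (-0.8373) + (-1.0244) + (-1.4179) + (-1.1059) + (-1.1536) + (-1.4517) + (-1.0976)) / 9 = -9.86240 / 9 = -1.09582
Sum of squared deviations: (+0.37692)² + (+0.04072)² + (+0.25852)² + (+0.07142)² + (−0.32208)² + (−0.01008)² + (−0.05778)² + (−0.35588)² + (−0.00178)² = 0.44949
Variance = 0.44949 / 8 = 0.05619
SE* = √0.05619

SE* = 0.2370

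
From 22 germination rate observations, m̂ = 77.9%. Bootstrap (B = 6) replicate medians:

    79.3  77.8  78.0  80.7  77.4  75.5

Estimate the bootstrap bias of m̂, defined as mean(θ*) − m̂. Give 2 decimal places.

bias = +0.22

mean(θ*) = (79.3 + 77.8 + 78.0 + 80.7 + 77.4 + 75.5) / 6 = 78.117
bias = 78.117 − 77.9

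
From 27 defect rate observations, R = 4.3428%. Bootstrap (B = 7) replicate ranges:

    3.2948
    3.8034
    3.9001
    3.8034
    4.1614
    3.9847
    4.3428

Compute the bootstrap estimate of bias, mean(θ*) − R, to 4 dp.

bias = −0.4441

mean(θ*) = (3.2948 + 3.8034 + 3.9001 + 3.8034 + 4.1614 + 3.9847 + 4.3428) / 7 = 3.89866
bias = 3.89866 − 4.3428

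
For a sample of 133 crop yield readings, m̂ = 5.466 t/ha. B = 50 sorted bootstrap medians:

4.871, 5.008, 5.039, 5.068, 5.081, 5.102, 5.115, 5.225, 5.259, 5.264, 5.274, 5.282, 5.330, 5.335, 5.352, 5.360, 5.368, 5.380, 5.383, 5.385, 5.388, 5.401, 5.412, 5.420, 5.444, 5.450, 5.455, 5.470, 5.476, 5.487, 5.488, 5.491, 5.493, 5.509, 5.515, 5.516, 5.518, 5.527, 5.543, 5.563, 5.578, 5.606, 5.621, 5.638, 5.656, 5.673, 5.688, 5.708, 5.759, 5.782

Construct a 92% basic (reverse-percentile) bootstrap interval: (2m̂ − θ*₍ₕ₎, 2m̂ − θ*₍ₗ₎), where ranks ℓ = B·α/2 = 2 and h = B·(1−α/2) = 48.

(5.224, 5.924)

Percentile endpoints at ranks 2 and 48: θ*₍2₎ = 5.008, θ*₍48₎ = 5.708.
Basic interval reflects these around m̂:
  lower = 2 × 5.466 − 5.708 = 5.224
  upper = 2 × 5.466 − 5.008 = 5.924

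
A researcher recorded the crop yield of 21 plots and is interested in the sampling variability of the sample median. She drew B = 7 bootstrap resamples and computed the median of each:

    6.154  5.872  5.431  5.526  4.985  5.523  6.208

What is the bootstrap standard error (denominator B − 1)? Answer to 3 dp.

Bootstrap SE is the standard deviation of the 7 replicate medians.
Mean of replicates: (6.154 + 5.872 + 5.431 + 5.526 + 4.985 + 5.523 + 6.208) / 7 = 39.6990 / 7 = 5.6713
Sum of squared deviations: (+0.4827)² + (+0.2007)² + (−0.2403)² + (−0.1453)² + (−0.6863)² + (−0.1483)² + (+0.5367)² = 1.1332
Variance = 1.1332 / 6 = 0.1889
SE* = √0.1889

SE* = 0.435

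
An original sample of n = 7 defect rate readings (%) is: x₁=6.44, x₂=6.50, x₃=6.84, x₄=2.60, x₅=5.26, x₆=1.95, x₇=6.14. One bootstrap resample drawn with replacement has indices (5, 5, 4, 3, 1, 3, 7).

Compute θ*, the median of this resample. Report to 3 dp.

Resample values: 5.26, 5.26, 2.60, 6.84, 6.44, 6.84, 6.14.
Sorted: 2.60, 5.26, 5.26, 6.14, 6.44, 6.84, 6.84
Median = middle value = 6.140

θ* = 6.140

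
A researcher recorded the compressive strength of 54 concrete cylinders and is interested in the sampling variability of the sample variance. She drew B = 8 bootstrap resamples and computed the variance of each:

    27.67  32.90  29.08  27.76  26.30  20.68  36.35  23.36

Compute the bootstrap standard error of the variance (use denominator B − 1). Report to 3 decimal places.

Bootstrap SE is the standard deviation of the 8 replicate variances.
Mean of replicates: (27.67 + 32.90 + 29.08 + 27.76 + 26.30 + 20.68 + 36.35 + 23.36) / 8 = 224.1000 / 8 = 28.0125
Sum of squared deviations: (−0.3425)² + (+4.8875)² + (+1.0675)² + (−0.2525)² + (−1.7125)² + (−7.3325)² + (+8.3375)² + (−4.6525)² = 173.0662
Variance = 173.0662 / 7 = 24.7237
SE* = √24.7237

SE* = 4.972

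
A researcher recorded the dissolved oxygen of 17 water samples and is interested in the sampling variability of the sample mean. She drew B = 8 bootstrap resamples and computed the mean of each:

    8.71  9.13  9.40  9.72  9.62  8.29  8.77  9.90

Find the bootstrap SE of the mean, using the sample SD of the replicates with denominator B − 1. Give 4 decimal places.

Bootstrap SE is the standard deviation of the 8 replicate means.
Mean of replicates: (8.71 + 9.13 + 9.40 + 9.72 + 9.62 + 8.29 + 8.77 + 9.90) / 8 = 73.54000 / 8 = 9.19250
Sum of squared deviations: (−0.48250)² + (−0.06250)² + (+0.20750)² + (+0.52750)² + (+0.42750)² + (−0.90250)² + (−0.42250)² + (+0.70750)² = 2.23435
Variance = 2.23435 / 7 = 0.31919
SE* = √0.31919

SE* = 0.5650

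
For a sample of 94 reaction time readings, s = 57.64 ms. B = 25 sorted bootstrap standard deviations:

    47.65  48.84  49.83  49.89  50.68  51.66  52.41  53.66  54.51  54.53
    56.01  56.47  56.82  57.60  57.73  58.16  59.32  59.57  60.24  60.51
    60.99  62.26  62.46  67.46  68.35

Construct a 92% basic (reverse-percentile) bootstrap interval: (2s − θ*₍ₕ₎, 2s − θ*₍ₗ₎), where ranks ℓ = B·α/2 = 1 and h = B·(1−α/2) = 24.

Percentile endpoints at ranks 1 and 24: θ*₍1₎ = 47.65, θ*₍24₎ = 67.46.
Basic interval reflects these around s:
  lower = 2 × 57.64 − 67.46 = 47.82
  upper = 2 × 57.64 − 47.65 = 67.63

(47.82, 67.63)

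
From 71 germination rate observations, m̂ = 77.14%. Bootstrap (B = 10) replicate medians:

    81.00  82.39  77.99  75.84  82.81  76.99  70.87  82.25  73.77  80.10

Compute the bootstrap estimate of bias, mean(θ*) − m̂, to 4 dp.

bias = +1.2610

mean(θ*) = (81.00 + 82.39 + 77.99 + 75.84 + 82.81 + 76.99 + 70.87 + 82.25 + 73.77 + 80.10) / 10 = 78.40100
bias = 78.40100 − 77.14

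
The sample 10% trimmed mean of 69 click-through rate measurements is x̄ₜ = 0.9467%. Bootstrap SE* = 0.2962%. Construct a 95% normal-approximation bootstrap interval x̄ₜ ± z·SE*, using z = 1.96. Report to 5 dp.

Margin = 1.96 × 0.2962 = 0.580552
Interval: 0.9467 ± 0.580552

(0.36615, 1.52725)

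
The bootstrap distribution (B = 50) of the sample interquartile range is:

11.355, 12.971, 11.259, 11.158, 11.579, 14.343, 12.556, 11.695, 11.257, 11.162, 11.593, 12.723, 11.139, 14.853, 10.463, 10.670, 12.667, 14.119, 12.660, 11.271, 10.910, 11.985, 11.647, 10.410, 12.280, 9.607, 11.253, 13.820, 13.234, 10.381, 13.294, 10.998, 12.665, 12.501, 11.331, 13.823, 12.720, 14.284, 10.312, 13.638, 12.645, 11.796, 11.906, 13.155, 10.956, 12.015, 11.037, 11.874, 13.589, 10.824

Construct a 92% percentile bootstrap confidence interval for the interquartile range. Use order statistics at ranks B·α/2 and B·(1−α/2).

(10.312, 14.284)

Sorted replicates: 9.607, 10.312, 10.381, 10.410, 10.463, 10.670, 10.824, 10.910, 10.956, 10.998, 11.037, 11.139, 11.158, 11.162, 11.253, 11.257, 11.259, 11.271, 11.331, 11.355, 11.579, 11.593, 11.647, 11.695, 11.796, 11.874, 11.906, 11.985, 12.015, 12.280, 12.501, 12.556, 12.645, 12.660, 12.665, 12.667, 12.720, 12.723, 12.971, 13.155, 13.234, 13.294, 13.589, 13.638, 13.820, 13.823, 14.119, 14.284, 14.343, 14.853
α = 0.08; lower rank = 50 × 0.040 = 2; upper rank = 50 × 0.960 = 48.
The 2nd smallest replicate is 10.312; the 48th is 14.284.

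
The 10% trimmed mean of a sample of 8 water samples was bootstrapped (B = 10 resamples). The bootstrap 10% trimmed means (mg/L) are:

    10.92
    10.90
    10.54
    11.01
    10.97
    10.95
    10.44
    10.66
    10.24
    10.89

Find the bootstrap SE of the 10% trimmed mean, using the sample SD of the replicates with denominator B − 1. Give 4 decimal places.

Bootstrap SE is the standard deviation of the 10 replicate 10% trimmed means.
Mean of replicates: (10.92 + 10.90 + 10.54 + 11.01 + 10.97 + 10.95 + 10.44 + 10.66 + 10.24 + 10.89) / 10 = 107.52000 / 10 = 10.75200
Sum of squared deviations: (+0.16800)² + (+0.14800)² + (−0.21200)² + (+0.25800)² + (+0.21800)² + (+0.19800)² + (−0.31200)² + (−0.09200)² + (−0.51200)² + (+0.13800)² = 0.63536
Variance = 0.63536 / 9 = 0.07060
SE* = √0.07060

SE* = 0.2657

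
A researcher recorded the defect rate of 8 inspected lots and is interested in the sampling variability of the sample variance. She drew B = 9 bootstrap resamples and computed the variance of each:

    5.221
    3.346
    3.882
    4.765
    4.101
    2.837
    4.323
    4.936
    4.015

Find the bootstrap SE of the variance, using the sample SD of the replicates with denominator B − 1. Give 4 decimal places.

SE* = 0.7612

Bootstrap SE is the standard deviation of the 9 replicate variances.
Mean of replicates: (5.221 + 3.346 + 3.882 + 4.765 + 4.101 + 2.837 + 4.323 + 4.936 + 4.015) / 9 = 37.42600 / 9 = 4.15844
Sum of squared deviations: (+1.06256)² + (−0.81244)² + (−0.27644)² + (+0.60656)² + (−0.05744)² + (−1.32144)² + (+0.16456)² + (+0.77756)² + (−0.14344)² = 4.63518
Variance = 4.63518 / 8 = 0.57940
SE* = √0.57940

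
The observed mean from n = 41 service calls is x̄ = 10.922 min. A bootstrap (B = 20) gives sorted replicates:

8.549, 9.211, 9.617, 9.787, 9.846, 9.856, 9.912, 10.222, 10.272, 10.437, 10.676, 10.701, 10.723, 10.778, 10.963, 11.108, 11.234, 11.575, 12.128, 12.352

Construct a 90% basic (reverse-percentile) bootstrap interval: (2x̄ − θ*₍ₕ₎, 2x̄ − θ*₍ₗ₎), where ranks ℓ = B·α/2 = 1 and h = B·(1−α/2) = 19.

Percentile endpoints at ranks 1 and 19: θ*₍1₎ = 8.549, θ*₍19₎ = 12.128.
Basic interval reflects these around x̄:
  lower = 2 × 10.922 − 12.128 = 9.716
  upper = 2 × 10.922 − 8.549 = 13.295

(9.716, 13.295)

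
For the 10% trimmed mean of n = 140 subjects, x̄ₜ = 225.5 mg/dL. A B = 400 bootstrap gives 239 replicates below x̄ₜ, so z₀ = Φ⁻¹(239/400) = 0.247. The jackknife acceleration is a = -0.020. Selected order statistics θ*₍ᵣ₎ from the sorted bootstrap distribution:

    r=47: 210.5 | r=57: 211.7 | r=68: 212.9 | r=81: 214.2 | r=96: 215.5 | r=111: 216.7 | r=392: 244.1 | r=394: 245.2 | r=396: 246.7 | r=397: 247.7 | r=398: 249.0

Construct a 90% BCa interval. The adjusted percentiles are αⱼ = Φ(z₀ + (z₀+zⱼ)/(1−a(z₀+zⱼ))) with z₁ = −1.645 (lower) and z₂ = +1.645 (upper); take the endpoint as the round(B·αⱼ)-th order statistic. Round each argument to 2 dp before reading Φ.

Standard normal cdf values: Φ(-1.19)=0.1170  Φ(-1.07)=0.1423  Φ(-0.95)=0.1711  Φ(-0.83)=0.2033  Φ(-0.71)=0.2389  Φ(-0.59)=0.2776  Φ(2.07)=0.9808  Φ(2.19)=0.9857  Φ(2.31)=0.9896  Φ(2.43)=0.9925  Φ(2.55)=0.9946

Lower: z₀ + z₁ = 0.247 + (-1.645) = -1.398; 1 − a(z₀+z₁) = 1 − (-0.020)(-1.398) = 0.9720; argument = 0.247 + (-1.398)/0.9720 = -1.1912 → -1.19.
α₁ = Φ(-1.19) = 0.1170; rank = round(400 × 0.1170) = 47; θ*₍47₎ = 210.5.
Upper: z₀ + z₂ = 1.892; 1 − a(z₀+z₂) = 1.0378; argument = 2.0700 → 2.07; α₂ = 0.9808; rank = 392; θ*₍392₎ = 244.1.

(210.5, 244.1)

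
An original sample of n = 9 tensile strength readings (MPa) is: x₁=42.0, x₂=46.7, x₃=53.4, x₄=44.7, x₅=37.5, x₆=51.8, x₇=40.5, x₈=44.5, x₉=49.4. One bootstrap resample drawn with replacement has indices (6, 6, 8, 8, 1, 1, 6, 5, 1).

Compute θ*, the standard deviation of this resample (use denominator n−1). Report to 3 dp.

θ* = 5.262

Resample values: 51.8, 51.8, 44.5, 44.5, 42.0, 42.0, 51.8, 37.5, 42.0.
Mean = 45.3222; sum of squared deviations = 221.5356
s² = 221.5356 / 8 = 27.6919
s = √27.6919 = 5.262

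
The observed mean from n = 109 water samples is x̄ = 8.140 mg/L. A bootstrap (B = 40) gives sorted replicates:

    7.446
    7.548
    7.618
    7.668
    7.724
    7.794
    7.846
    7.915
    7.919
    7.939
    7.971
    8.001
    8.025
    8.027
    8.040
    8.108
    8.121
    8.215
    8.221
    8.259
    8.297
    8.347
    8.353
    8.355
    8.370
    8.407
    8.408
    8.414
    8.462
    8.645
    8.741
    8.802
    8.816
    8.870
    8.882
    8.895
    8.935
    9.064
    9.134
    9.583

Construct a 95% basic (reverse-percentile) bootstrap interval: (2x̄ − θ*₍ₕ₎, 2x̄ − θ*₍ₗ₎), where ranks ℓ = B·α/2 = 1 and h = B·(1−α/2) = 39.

(7.146, 8.834)

Percentile endpoints at ranks 1 and 39: θ*₍1₎ = 7.446, θ*₍39₎ = 9.134.
Basic interval reflects these around x̄:
  lower = 2 × 8.140 − 9.134 = 7.146
  upper = 2 × 8.140 − 7.446 = 8.834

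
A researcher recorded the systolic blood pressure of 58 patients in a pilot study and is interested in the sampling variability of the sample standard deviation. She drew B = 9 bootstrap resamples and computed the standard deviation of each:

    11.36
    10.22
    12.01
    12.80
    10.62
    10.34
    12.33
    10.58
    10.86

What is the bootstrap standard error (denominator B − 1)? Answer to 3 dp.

SE* = 0.938

Bootstrap SE is the standard deviation of the 9 replicate standard deviations.
Mean of replicates: (11.36 + 10.22 + 12.01 + 12.80 + 10.62 + 10.34 + 12.33 + 10.58 + 10.86) / 9 = 101.1200 / 9 = 11.2356
Sum of squared deviations: (+0.1244)² + (−1.0156)² + (+0.7744)² + (+1.5644)² + (−0.6156)² + (−0.8956)² + (+1.0944)² + (−0.6556)² + (−0.3756)² = 7.0436
Variance = 7.0436 / 8 = 0.8805
SE* = √0.8805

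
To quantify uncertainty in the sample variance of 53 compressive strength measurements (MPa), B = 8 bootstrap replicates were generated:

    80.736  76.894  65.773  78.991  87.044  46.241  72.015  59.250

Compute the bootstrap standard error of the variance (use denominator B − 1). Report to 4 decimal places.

Bootstrap SE is the standard deviation of the 8 replicate variances.
Mean of replicates: (80.736 + 76.894 + 65.773 + 78.991 + 87.044 + 46.241 + 72.015 + 59.250) / 8 = 566.94400 / 8 = 70.86800
Sum of squared deviations: (+9.86800)² + (+6.02600)² + (−5.09500)² + (+8.12300)² + (+16.17600)² + (−24.62700)² + (+1.14700)² + (−11.61800)² = 1230.07789
Variance = 1230.07789 / 7 = 175.72541
SE* = √175.72541

SE* = 13.2561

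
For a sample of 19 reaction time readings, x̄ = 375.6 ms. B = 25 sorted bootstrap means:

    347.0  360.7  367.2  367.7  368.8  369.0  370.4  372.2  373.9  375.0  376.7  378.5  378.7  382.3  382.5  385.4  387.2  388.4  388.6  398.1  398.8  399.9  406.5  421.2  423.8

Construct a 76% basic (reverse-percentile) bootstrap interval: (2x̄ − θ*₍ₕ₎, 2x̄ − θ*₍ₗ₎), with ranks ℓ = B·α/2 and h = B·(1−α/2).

Percentile endpoints at ranks 3 and 22: θ*₍3₎ = 367.2, θ*₍22₎ = 399.9.
Basic interval reflects these around x̄:
  lower = 2 × 375.6 − 399.9 = 351.3
  upper = 2 × 375.6 − 367.2 = 384.0

(351.3, 384.0)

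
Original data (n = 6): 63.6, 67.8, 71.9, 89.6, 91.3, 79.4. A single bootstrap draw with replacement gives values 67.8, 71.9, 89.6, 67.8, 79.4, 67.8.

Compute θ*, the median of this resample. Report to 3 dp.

Sorted: 67.8, 67.8, 67.8, 71.9, 79.4, 89.6
Median = average of the two middle values = 69.850

θ* = 69.850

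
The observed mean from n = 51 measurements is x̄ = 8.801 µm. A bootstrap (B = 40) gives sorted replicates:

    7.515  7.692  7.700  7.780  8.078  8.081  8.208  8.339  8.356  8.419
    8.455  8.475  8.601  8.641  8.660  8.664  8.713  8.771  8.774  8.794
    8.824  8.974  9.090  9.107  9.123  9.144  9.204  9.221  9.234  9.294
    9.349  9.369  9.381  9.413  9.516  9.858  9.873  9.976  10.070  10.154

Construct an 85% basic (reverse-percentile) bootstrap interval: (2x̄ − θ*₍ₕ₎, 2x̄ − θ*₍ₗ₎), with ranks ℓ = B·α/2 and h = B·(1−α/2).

Percentile endpoints at ranks 3 and 37: θ*₍3₎ = 7.700, θ*₍37₎ = 9.873.
Basic interval reflects these around x̄:
  lower = 2 × 8.801 − 9.873 = 7.729
  upper = 2 × 8.801 − 7.700 = 9.902

(7.729, 9.902)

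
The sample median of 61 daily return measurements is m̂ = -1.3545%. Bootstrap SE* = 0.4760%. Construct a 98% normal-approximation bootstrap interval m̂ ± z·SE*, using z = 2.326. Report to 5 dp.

Margin = 2.326 × 0.4760 = 1.107176
Interval: -1.3545 ± 1.107176

(-2.46168, -0.24732)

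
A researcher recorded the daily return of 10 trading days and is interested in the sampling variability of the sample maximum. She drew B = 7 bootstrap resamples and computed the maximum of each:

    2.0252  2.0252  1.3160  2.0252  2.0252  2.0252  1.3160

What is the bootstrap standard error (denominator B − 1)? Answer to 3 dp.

SE* = 0.346

Bootstrap SE is the standard deviation of the 7 replicate maximums.
Mean of replicates: (2.0252 + 2.0252 + 1.3160 + 2.0252 + 2.0252 + 2.0252 + 1.3160) / 7 = 12.75800 / 7 = 1.82257
Sum of squared deviations: (+0.20263)² + (+0.20263)² + (−0.50657)² + (+0.20263)² + (+0.20263)² + (+0.20263)² + (−0.50657)² = 0.71852
Variance = 0.71852 / 6 = 0.11975
SE* = √0.11975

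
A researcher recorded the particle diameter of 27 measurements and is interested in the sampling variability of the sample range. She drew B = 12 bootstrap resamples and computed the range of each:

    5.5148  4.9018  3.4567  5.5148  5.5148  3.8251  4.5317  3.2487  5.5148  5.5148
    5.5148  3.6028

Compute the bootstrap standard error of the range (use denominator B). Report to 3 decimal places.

Bootstrap SE is the standard deviation of the 12 replicate ranges.
Mean of replicates: (5.5148 + 4.9018 + 3.4567 + 5.5148 + 5.5148 + 3.8251 + 4.5317 + 3.2487 + 5.5148 + 5.5148 + 5.5148 + 3.6028) / 12 = 56.65560 / 12 = 4.72130
Sum of squared deviations: (+0.79350)² + (+0.18050)² + (−1.26460)² + (+0.79350)² + (+0.79350)² + (−0.89620)² + (−0.18960)² + (−1.47260)² + (+0.79350)² + (+0.79350)² + (+0.79350)² + (−1.11850)² = 9.66836
Variance = 9.66836 / 12 = 0.80570
SE* = √0.80570

SE* = 0.898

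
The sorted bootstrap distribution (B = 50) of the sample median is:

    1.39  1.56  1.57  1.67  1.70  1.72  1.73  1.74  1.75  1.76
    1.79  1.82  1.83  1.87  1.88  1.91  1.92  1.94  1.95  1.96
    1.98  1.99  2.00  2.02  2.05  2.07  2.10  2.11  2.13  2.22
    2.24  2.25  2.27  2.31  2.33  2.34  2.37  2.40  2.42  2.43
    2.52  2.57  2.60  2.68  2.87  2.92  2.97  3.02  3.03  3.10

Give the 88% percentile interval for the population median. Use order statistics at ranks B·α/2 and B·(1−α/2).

(1.57, 2.97)

α = 0.12; lower rank = 50 × 0.060 = 3; upper rank = 50 × 0.940 = 47.
The 3rd smallest replicate is 1.57; the 47th is 2.97.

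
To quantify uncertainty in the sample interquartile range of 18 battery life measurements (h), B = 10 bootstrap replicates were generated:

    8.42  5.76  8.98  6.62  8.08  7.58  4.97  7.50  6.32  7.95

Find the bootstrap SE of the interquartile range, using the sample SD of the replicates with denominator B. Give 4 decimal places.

Bootstrap SE is the standard deviation of the 10 replicate interquartile ranges.
Mean of replicates: (8.42 + 5.76 + 8.98 + 6.62 + 8.08 + 7.58 + 4.97 + 7.50 + 6.32 + 7.95) / 10 = 72.18000 / 10 = 7.21800
Sum of squared deviations: (+1.20200)² + (−1.45800)² + (+1.76200)² + (−0.59800)² + (+0.86200)² + (+0.36200)² + (−2.24800)² + (+0.28200)² + (−0.89800)² + (+0.73200)² = 14.38216
Variance = 14.38216 / 10 = 1.43822
SE* = √1.43822

SE* = 1.1993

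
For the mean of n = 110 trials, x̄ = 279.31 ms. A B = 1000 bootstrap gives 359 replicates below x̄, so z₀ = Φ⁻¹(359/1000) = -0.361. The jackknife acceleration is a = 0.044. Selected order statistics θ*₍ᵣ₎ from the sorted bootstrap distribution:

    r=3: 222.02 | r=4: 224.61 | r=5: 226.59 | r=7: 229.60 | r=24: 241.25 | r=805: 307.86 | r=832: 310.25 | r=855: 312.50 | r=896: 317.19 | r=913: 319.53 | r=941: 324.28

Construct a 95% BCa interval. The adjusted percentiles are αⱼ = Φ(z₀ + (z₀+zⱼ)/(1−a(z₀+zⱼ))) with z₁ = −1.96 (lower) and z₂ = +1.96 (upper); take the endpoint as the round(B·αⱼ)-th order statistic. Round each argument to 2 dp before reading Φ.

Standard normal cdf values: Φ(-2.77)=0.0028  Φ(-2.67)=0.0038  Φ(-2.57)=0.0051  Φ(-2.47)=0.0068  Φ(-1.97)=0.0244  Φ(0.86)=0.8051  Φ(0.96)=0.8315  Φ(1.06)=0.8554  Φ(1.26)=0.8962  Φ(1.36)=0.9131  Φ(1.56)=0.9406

Lower: z₀ + z₁ = -0.361 + (-1.960) = -2.321; 1 − a(z₀+z₁) = 1 − (0.044)(-2.321) = 1.1021; argument = -0.361 + (-2.321)/1.1021 = -2.4669 → -2.47.
α₁ = Φ(-2.47) = 0.0068; rank = round(1000 × 0.0068) = 7; θ*₍7₎ = 229.60.
Upper: z₀ + z₂ = 1.599; 1 − a(z₀+z₂) = 0.9296; argument = 1.3590 → 1.36; α₂ = 0.9131; rank = 913; θ*₍913₎ = 319.53.

(229.60, 319.53)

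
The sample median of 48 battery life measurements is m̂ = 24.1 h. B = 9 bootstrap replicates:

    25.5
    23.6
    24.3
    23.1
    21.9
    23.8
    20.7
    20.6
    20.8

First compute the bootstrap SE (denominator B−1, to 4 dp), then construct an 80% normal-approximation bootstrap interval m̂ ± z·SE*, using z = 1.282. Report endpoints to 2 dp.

(21.82, 26.38)

Mean of replicates = 22.7000; sum of squared deviations = 25.2400; SE* = √(25.2400/8) = 1.7762
Margin = 1.282 × 1.7762 = 2.277
Interval: 24.1 ± 2.277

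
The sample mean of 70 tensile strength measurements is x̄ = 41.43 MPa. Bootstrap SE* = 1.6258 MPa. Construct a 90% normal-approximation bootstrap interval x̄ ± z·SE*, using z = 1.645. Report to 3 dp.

Margin = 1.645 × 1.6258 = 2.6744
Interval: 41.43 ± 2.6744

(38.756, 44.104)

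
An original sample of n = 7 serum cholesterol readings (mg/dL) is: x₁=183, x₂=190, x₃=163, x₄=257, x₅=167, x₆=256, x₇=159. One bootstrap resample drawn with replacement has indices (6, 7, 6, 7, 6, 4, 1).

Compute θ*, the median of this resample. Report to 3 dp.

θ* = 256.000

Resample values: 256, 159, 256, 159, 256, 257, 183.
Sorted: 159, 159, 183, 256, 256, 256, 257
Median = middle value = 256.000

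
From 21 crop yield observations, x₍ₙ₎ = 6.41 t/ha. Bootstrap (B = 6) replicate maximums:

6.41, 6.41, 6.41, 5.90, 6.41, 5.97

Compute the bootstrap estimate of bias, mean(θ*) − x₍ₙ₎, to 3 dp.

bias = −0.158

mean(θ*) = (6.41 + 6.41 + 6.41 + 5.90 + 6.41 + 5.97) / 6 = 6.2517
bias = 6.2517 − 6.41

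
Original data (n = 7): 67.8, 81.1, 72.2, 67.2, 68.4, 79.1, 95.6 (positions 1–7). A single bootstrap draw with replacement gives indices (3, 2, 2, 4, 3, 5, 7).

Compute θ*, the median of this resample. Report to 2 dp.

Resample values: 72.2, 81.1, 81.1, 67.2, 72.2, 68.4, 95.6.
Sorted: 67.2, 68.4, 72.2, 72.2, 81.1, 81.1, 95.6
Median = middle value = 72.20

θ* = 72.20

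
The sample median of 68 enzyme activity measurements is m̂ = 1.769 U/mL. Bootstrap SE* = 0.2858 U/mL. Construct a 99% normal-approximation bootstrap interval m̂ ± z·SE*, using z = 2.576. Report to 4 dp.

Margin = 2.576 × 0.2858 = 0.73622
Interval: 1.769 ± 0.73622

(1.0328, 2.5052)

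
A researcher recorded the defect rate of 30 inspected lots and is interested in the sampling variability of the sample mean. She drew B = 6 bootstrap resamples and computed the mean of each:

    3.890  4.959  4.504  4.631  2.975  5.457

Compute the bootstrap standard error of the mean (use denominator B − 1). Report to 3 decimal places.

SE* = 0.870

Bootstrap SE is the standard deviation of the 6 replicate means.
Mean of replicates: (3.890 + 4.959 + 4.504 + 4.631 + 2.975 + 5.457) / 6 = 26.4160 / 6 = 4.4027
Sum of squared deviations: (−0.5127)² + (+0.5563)² + (+0.1013)² + (+0.2283)² + (−1.4277)² + (+1.0543)² = 3.7846
Variance = 3.7846 / 5 = 0.7569
SE* = √0.7569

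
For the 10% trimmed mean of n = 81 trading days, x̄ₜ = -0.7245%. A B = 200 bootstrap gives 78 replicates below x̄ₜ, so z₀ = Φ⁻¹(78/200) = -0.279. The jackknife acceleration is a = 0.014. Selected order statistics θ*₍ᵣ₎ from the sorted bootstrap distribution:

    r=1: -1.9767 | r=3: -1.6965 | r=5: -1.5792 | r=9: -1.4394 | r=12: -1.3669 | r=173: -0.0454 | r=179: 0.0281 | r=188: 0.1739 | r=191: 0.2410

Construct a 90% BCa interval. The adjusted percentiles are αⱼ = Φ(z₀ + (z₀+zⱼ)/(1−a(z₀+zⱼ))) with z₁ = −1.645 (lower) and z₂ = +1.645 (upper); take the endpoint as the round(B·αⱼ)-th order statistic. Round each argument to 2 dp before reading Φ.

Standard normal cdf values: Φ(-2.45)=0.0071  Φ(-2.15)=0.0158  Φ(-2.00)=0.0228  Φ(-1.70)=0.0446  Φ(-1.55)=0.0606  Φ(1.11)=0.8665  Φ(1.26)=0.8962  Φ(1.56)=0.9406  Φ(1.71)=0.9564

(-1.6965, -0.0454)

Lower: z₀ + z₁ = -0.279 + (-1.645) = -1.924; 1 − a(z₀+z₁) = 1 − (0.014)(-1.924) = 1.0269; argument = -0.279 + (-1.924)/1.0269 = -2.1525 → -2.15.
α₁ = Φ(-2.15) = 0.0158; rank = round(200 × 0.0158) = 3; θ*₍3₎ = -1.6965.
Upper: z₀ + z₂ = 1.366; 1 − a(z₀+z₂) = 0.9809; argument = 1.1136 → 1.11; α₂ = 0.8665; rank = 173; θ*₍173₎ = -0.0454.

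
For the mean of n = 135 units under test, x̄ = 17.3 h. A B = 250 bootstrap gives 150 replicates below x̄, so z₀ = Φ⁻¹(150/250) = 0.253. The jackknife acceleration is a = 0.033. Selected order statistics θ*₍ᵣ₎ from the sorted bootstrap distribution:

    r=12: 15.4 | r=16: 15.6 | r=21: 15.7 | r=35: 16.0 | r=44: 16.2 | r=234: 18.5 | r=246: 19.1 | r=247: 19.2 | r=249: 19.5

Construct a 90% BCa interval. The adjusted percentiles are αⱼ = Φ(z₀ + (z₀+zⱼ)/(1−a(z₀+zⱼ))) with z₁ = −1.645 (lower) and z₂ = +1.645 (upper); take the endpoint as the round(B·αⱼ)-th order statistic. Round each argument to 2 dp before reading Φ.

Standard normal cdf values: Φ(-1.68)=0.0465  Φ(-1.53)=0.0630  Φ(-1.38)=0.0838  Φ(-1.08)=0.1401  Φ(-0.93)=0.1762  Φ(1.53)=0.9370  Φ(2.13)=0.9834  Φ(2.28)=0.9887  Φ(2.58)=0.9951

Lower: z₀ + z₁ = 0.253 + (-1.645) = -1.392; 1 − a(z₀+z₁) = 1 − (0.033)(-1.392) = 1.0459; argument = 0.253 + (-1.392)/1.0459 = -1.0779 → -1.08.
α₁ = Φ(-1.08) = 0.1401; rank = round(250 × 0.1401) = 35; θ*₍35₎ = 16.0.
Upper: z₀ + z₂ = 1.898; 1 − a(z₀+z₂) = 0.9374; argument = 2.2778 → 2.28; α₂ = 0.9887; rank = 247; θ*₍247₎ = 19.2.

(16.0, 19.2)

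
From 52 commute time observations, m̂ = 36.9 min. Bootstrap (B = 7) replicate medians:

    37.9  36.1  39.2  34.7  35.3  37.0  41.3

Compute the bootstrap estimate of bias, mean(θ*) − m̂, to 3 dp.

bias = +0.457

mean(θ*) = (37.9 + 36.1 + 39.2 + 34.7 + 35.3 + 37.0 + 41.3) / 7 = 37.3571
bias = 37.3571 − 36.9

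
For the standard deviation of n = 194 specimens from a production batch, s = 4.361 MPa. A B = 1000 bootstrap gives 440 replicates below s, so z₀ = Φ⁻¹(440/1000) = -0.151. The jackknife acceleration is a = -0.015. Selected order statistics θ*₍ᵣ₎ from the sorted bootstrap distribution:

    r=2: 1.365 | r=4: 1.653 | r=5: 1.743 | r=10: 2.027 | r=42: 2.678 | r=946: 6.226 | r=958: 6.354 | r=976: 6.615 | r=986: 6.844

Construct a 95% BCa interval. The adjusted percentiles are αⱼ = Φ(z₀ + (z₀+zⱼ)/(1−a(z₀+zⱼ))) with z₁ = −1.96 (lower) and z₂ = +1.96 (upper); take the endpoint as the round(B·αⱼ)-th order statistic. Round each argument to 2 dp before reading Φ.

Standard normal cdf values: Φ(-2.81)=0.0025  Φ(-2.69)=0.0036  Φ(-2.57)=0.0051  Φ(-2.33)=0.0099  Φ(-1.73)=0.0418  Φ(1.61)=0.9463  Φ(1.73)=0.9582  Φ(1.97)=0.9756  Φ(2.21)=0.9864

(2.027, 6.226)

Lower: z₀ + z₁ = -0.151 + (-1.960) = -2.111; 1 − a(z₀+z₁) = 1 − (-0.015)(-2.111) = 0.9683; argument = -0.151 + (-2.111)/0.9683 = -2.3310 → -2.33.
α₁ = Φ(-2.33) = 0.0099; rank = round(1000 × 0.0099) = 10; θ*₍10₎ = 2.027.
Upper: z₀ + z₂ = 1.809; 1 − a(z₀+z₂) = 1.0271; argument = 1.6102 → 1.61; α₂ = 0.9463; rank = 946; θ*₍946₎ = 6.226.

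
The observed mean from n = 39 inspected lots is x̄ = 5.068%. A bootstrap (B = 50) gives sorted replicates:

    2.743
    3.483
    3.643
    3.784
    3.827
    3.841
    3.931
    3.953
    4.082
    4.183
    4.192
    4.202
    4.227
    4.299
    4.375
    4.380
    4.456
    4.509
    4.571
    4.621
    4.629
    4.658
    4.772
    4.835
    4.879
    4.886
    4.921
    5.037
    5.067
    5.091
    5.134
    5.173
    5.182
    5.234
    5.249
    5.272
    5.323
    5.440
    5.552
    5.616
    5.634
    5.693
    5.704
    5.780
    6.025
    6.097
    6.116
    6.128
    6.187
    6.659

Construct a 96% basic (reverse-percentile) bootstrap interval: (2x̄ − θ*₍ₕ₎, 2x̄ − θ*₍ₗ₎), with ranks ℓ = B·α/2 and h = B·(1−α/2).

Percentile endpoints at ranks 1 and 49: θ*₍1₎ = 2.743, θ*₍49₎ = 6.187.
Basic interval reflects these around x̄:
  lower = 2 × 5.068 − 6.187 = 3.949
  upper = 2 × 5.068 − 2.743 = 7.393

(3.949, 7.393)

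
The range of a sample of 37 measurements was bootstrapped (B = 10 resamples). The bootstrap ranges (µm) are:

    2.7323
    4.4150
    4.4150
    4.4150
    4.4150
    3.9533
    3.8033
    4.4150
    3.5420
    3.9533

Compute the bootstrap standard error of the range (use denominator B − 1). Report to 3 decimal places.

Bootstrap SE is the standard deviation of the 10 replicate ranges.
Mean of replicates: (2.7323 + 4.4150 + 4.4150 + 4.4150 + 4.4150 + 3.9533 + 3.8033 + 4.4150 + 3.5420 + 3.9533) / 10 = 40.05920 / 10 = 4.00592
Sum of squared deviations: (−1.27362)² + (+0.40908)² + (+0.40908)² + (+0.40908)² + (+0.40908)² + (−0.05262)² + (−0.20262)² + (+0.40908)² + (−0.46392)² + (−0.05262)² = 2.72065
Variance = 2.72065 / 9 = 0.30229
SE* = √0.30229

SE* = 0.550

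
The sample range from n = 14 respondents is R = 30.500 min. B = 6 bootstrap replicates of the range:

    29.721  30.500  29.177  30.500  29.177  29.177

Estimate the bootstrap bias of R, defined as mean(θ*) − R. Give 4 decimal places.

bias = −0.7913

mean(θ*) = (29.721 + 30.500 + 29.177 + 30.500 + 29.177 + 29.177) / 6 = 29.70867
bias = 29.70867 − 30.500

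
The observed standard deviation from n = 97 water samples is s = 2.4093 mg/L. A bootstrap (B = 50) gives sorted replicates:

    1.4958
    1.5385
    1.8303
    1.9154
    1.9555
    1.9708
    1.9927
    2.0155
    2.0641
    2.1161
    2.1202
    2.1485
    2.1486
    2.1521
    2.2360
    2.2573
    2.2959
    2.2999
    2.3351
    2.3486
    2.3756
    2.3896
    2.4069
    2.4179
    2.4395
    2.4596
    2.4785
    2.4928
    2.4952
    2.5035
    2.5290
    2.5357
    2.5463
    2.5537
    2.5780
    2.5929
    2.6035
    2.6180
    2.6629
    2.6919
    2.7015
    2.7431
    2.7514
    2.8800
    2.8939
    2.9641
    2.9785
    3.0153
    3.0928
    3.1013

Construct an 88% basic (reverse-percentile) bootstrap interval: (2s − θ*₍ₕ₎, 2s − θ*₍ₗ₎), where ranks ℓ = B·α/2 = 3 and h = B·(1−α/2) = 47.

(1.8401, 2.9883)

Percentile endpoints at ranks 3 and 47: θ*₍3₎ = 1.8303, θ*₍47₎ = 2.9785.
Basic interval reflects these around s:
  lower = 2 × 2.4093 − 2.9785 = 1.8401
  upper = 2 × 2.4093 − 1.8303 = 2.9883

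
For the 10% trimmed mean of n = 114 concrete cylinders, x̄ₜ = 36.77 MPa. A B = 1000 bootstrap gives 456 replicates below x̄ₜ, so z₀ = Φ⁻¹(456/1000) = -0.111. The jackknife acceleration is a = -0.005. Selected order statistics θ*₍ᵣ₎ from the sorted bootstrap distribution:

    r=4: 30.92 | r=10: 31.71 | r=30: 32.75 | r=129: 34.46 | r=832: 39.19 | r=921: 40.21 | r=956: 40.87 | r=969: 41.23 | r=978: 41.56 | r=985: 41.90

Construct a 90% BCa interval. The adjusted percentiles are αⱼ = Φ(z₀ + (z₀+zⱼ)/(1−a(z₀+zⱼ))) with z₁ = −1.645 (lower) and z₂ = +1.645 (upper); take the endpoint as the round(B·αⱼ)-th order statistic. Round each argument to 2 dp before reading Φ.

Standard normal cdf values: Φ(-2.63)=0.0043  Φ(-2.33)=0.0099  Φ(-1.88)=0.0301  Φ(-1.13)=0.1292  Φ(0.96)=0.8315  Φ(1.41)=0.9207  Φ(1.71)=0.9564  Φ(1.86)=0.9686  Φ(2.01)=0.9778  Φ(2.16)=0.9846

(32.75, 40.21)

Lower: z₀ + z₁ = -0.111 + (-1.645) = -1.756; 1 − a(z₀+z₁) = 1 − (-0.005)(-1.756) = 0.9912; argument = -0.111 + (-1.756)/0.9912 = -1.8826 → -1.88.
α₁ = Φ(-1.88) = 0.0301; rank = round(1000 × 0.0301) = 30; θ*₍30₎ = 32.75.
Upper: z₀ + z₂ = 1.534; 1 − a(z₀+z₂) = 1.0077; argument = 1.4113 → 1.41; α₂ = 0.9207; rank = 921; θ*₍921₎ = 40.21.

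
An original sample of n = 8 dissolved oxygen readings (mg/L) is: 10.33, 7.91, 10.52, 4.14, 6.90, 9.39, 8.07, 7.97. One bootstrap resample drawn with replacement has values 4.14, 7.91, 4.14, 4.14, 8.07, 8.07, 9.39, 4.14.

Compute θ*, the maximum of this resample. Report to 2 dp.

θ* = 9.39

Maximum = 9.39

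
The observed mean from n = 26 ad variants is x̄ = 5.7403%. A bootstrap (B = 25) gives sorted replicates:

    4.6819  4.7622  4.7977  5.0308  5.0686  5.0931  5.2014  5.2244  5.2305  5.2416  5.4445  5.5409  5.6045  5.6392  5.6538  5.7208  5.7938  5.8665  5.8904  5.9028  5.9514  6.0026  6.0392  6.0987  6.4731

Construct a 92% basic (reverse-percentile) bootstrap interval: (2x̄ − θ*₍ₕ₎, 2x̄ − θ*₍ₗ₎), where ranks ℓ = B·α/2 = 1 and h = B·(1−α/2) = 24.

Percentile endpoints at ranks 1 and 24: θ*₍1₎ = 4.6819, θ*₍24₎ = 6.0987.
Basic interval reflects these around x̄:
  lower = 2 × 5.7403 − 6.0987 = 5.3819
  upper = 2 × 5.7403 − 4.6819 = 6.7987

(5.3819, 6.7987)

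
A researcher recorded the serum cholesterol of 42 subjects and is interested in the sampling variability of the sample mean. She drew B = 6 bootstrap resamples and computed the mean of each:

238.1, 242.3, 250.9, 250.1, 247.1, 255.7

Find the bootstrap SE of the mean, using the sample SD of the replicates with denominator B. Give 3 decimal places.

SE* = 5.788

Bootstrap SE is the standard deviation of the 6 replicate means.
Mean of replicates: (238.1 + 242.3 + 250.9 + 250.1 + 247.1 + 255.7) / 6 = 1484.2000 / 6 = 247.3667
Sum of squared deviations: (−9.2667)² + (−5.0667)² + (+3.5333)² + (+2.7333)² + (−0.2667)² + (+8.3333)² = 201.0133
Variance = 201.0133 / 6 = 33.5022
SE* = √33.5022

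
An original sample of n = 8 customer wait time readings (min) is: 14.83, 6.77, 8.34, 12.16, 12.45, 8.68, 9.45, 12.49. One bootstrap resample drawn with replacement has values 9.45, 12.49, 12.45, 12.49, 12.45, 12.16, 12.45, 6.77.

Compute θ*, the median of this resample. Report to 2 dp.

Sorted: 6.77, 9.45, 12.16, 12.45, 12.45, 12.45, 12.49, 12.49
Median = average of the two middle values = 12.45

θ* = 12.45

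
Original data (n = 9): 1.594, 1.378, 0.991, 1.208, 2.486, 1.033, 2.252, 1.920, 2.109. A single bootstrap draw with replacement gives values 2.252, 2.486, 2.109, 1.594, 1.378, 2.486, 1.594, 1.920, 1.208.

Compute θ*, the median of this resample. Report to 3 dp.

θ* = 1.920

Sorted: 1.208, 1.378, 1.594, 1.594, 1.920, 2.109, 2.252, 2.486, 2.486
Median = middle value = 1.920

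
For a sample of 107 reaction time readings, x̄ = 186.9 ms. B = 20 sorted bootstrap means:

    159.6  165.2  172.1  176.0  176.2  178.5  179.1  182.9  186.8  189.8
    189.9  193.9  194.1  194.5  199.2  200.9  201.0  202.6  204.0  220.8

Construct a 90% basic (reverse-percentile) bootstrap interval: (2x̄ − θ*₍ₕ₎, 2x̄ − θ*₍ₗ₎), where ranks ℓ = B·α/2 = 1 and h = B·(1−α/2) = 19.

(169.8, 214.2)

Percentile endpoints at ranks 1 and 19: θ*₍1₎ = 159.6, θ*₍19₎ = 204.0.
Basic interval reflects these around x̄:
  lower = 2 × 186.9 − 204.0 = 169.8
  upper = 2 × 186.9 − 159.6 = 214.2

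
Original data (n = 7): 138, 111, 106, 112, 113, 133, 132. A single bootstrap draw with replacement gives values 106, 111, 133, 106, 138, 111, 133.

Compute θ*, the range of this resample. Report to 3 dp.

Range = 138 − 106 = 32.000

θ* = 32.000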